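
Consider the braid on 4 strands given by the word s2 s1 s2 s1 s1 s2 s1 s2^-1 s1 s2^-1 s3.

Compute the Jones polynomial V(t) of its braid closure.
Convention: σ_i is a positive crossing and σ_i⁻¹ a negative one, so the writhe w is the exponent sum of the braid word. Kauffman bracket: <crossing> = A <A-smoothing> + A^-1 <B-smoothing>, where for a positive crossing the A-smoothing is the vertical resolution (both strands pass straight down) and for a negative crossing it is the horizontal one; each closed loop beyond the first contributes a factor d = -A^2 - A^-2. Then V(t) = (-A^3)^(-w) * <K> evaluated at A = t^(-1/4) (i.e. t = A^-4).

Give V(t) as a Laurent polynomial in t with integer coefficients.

-t^7 + t^6 - t^5 + t^4 + t^2

Derivation:
The presented braid s2 s1 s2 s1 s1 s2 s1 s2^-1 s1 s2^-1 s3 on 4 strands reduces by inverse Markov moves (closure unchanged at each step):
  Destabilize: the word has the form β·s3 where s3 occurs only as the final letter (β ∈ B_3); drop it and the last strand → 3 strands.
  Deconjugate: the word is γ·β·γ⁻¹ with γ = s2 (prefix) and γ⁻¹ = s2^-1 (suffix); strip both.
Reduced to β = s1 s2 s1 s1 s2 s1 s2^-1 s1 on 3 strands, 8 crossings.
Compute on β:
Braid: s1 s2 s1 s1 s2 s1 s2^-1 s1 on 3 strands, 8 crossings.
Writhe w = (#positive) - (#negative) = 7 - 1 = 6.
Enumerate smoothing states for the bracket polynomial. There are 2^8 = 256 states.
Each crossing splits two ways (0=vertical, 1=horizontal). The state's weight is A^(#A-smoothings - #B-smoothings) * d^(loops - 1).
Tabulate the states by total A-exponent and number of loops L (A-exp: L × count):
  A^8: L=2 ×1
  A^6: L=1 ×5, L=3 ×3
  A^4: L=2 ×27, L=4 ×1
  A^2: L=1 ×20, L=3 ×36
  A^0: L=2 ×48, L=4 ×22
  A^-2: L=1 ×10, L=3 ×39, L=5 ×7
  A^-4: L=2 ×13, L=4 ×14, L=6 ×1
  A^-6: L=3 ×6, L=5 ×2
  A^-8: L=4 ×1
Each group contributes A^e * Σ count * d^(L-1):
Powers of d = -A^2 - A^-2: d^2 = A^4 + 2 + A^-4; d^3 = -A^6 - 3*A^2 - 3*A^-2 - A^-6; d^4 = A^8 + 4*A^4 + 6 + 4*A^-4 + A^-8; d^5 = -A^10 - 5*A^6 - 10*A^2 - 10*A^-2 - 5*A^-6 - A^-10.
  A^8 * (d) = -A^10 - A^6
  A^6 * (5 + 3*d^2) = 3*A^10 + 11*A^6 + 3*A^2
  A^4 * (27*d + d^3) = -A^10 - 30*A^6 - 30*A^2 - A^-2
  A^2 * (20 + 36*d^2) = 36*A^6 + 92*A^2 + 36*A^-2
  A^0 * (48*d + 22*d^3) = -22*A^6 - 114*A^2 - 114*A^-2 - 22*A^-6
  A^-2 * (10 + 39*d^2 + 7*d^4) = 7*A^6 + 67*A^2 + 130*A^-2 + 67*A^-6 + 7*A^-10
  A^-4 * (13*d + 14*d^3 + d^5) = -A^6 - 19*A^2 - 65*A^-2 - 65*A^-6 - 19*A^-10 - A^-14
  A^-6 * (6*d^2 + 2*d^4) = 2*A^2 + 14*A^-2 + 24*A^-6 + 14*A^-10 + 2*A^-14
  A^-8 * (d^3) = -A^-2 - 3*A^-6 - 3*A^-10 - A^-14
Summing the groups: <K> = A^10 + A^2 - A^-2 + A^-6 - A^-10
Normalise by the writhe: (-A^3)^(-w) = (-A^3)^(-6) = A^-18, so f(A) = A^-18 * <K> = A^-8 + A^-16 - A^-20 + A^-24 - A^-28.
Substitute A = t^(-1/4), i.e. A^e → t^(-e/4): V(t) = -t^7 + t^6 - t^5 + t^4 + t^2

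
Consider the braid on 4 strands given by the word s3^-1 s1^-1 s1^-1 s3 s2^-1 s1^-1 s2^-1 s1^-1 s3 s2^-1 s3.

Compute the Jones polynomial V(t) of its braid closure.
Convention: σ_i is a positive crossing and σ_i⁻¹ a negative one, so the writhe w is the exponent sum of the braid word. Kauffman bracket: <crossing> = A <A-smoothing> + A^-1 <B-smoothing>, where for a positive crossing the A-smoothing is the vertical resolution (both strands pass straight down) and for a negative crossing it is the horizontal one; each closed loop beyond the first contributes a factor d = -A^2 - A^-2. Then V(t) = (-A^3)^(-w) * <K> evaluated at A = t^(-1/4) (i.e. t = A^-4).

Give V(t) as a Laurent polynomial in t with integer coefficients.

The presented braid s3^-1 s1^-1 s1^-1 s3 s2^-1 s1^-1 s2^-1 s1^-1 s3 s2^-1 s3 on 4 strands reduces by inverse Markov moves (closure unchanged at each step):
  Deconjugate: the word is γ·β·γ⁻¹ with γ = s3^-1 (prefix) and γ⁻¹ = s3 (suffix); strip both.
Reduced to β = s1^-1 s1^-1 s3 s2^-1 s1^-1 s2^-1 s1^-1 s3 s2^-1 on 4 strands, 9 crossings.
Compute on β:
Braid: s1^-1 s1^-1 s3 s2^-1 s1^-1 s2^-1 s1^-1 s3 s2^-1 on 4 strands, 9 crossings.
Writhe w = (#positive) - (#negative) = 2 - 7 = -5.
Enumerate smoothing states for the bracket polynomial. There are 2^9 = 512 states.
Smooth each crossing (0=||, 1=⌣⌢); contribution A^(Σ sign_k(1-2s_k)) * d^(L-1).
Tabulate the states by total A-exponent and number of loops L (A-exp: L × count):
  A^9: L=3 ×1
  A^7: L=2 ×4, L=4 ×5
  A^5: L=1 ×4, L=3 ×26, L=5 ×6
  A^3: L=2 ×43, L=4 ×40, L=6 ×1
  A^1: L=1 ×23, L=3 ×92, L=5 ×11
  A^-1: L=2 ×91, L=4 ×34, L=6 ×1
  A^-3: L=1 ×32, L=3 ×48, L=5 ×4
  A^-5: L=2 ×28, L=4 ×8
  A^-7: L=3 ×9
  A^-9: L=4 ×1
Each group contributes A^e * Σ count * d^(L-1):
Powers of d = -A^2 - A^-2: d^2 = A^4 + 2 + A^-4; d^3 = -A^6 - 3*A^2 - 3*A^-2 - A^-6; d^4 = A^8 + 4*A^4 + 6 + 4*A^-4 + A^-8; d^5 = -A^10 - 5*A^6 - 10*A^2 - 10*A^-2 - 5*A^-6 - A^-10.
  A^9 * (d^2) = A^13 + 2*A^9 + A^5
  A^7 * (4*d + 5*d^3) = -5*A^13 - 19*A^9 - 19*A^5 - 5*A
  A^5 * (4 + 26*d^2 + 6*d^4) = 6*A^13 + 50*A^9 + 92*A^5 + 50*A + 6*A^-3
  A^3 * (43*d + 40*d^3 + d^5) = -A^13 - 45*A^9 - 173*A^5 - 173*A - 45*A^-3 - A^-7
  A^1 * (23 + 92*d^2 + 11*d^4) = 11*A^9 + 136*A^5 + 273*A + 136*A^-3 + 11*A^-7
  A^-1 * (91*d + 34*d^3 + d^5) = -A^9 - 39*A^5 - 203*A - 203*A^-3 - 39*A^-7 - A^-11
  A^-3 * (32 + 48*d^2 + 4*d^4) = 4*A^5 + 64*A + 152*A^-3 + 64*A^-7 + 4*A^-11
  A^-5 * (28*d + 8*d^3) = -8*A - 52*A^-3 - 52*A^-7 - 8*A^-11
  A^-7 * (9*d^2) = 9*A^-3 + 18*A^-7 + 9*A^-11
  A^-9 * (d^3) = -A^-3 - 3*A^-7 - 3*A^-11 - A^-15
Summing the groups: <K> = A^13 - 2*A^9 + 2*A^5 - 2*A + 2*A^-3 - 2*A^-7 + A^-11 - A^-15
Normalise by the writhe: (-A^3)^(-w) = (-A^3)^(5) = -A^15, so f(A) = -A^15 * <K> = -A^28 + 2*A^24 - 2*A^20 + 2*A^16 - 2*A^12 + 2*A^8 - A^4 + 1.
Substitute A = t^(-1/4), i.e. A^e → t^(-e/4): V(t) = 1 - t^-1 + 2*t^-2 - 2*t^-3 + 2*t^-4 - 2*t^-5 + 2*t^-6 - t^-7

Answer: 1 - t^-1 + 2*t^-2 - 2*t^-3 + 2*t^-4 - 2*t^-5 + 2*t^-6 - t^-7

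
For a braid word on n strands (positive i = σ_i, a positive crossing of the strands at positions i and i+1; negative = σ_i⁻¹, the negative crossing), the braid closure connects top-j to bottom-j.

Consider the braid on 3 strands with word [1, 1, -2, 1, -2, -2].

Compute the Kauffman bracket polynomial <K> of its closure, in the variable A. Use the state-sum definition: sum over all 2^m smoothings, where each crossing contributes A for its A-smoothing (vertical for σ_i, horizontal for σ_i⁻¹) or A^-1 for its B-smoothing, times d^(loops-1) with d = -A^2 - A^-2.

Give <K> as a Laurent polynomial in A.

-A^12 + 2*A^8 - 2*A^4 + 3 - 2*A^-4 + 2*A^-8 - A^-12

Derivation:
Braid: s1 s1 s2^-1 s1 s2^-1 s2^-1 on 3 strands, 6 crossings.
Writhe w = (#positive) - (#negative) = 3 - 3 = 0.
Computing the Kauffman bracket via state sum. There are 2^6 = 64 states.
Each crossing splits two ways (0=vertical, 1=horizontal). The state's weight is A^(#A-smoothings - #B-smoothings) * d^(loops - 1).
Tabulate the states by total A-exponent and number of loops L (A-exp: L × count):
  A^6: L=4 ×1
  A^4: L=3 ×6
  A^2: L=2 ×14, L=4 ×1
  A^0: L=1 ×13, L=3 ×7
  A^-2: L=2 ×14, L=4 ×1
  A^-4: L=3 ×6
  A^-6: L=4 ×1
Each group contributes A^e * Σ count * d^(L-1):
Powers of d = -A^2 - A^-2: d^2 = A^4 + 2 + A^-4; d^3 = -A^6 - 3*A^2 - 3*A^-2 - A^-6.
  A^6 * (d^3) = -A^12 - 3*A^8 - 3*A^4 - 1
  A^4 * (6*d^2) = 6*A^8 + 12*A^4 + 6
  A^2 * (14*d + d^3) = -A^8 - 17*A^4 - 17 - A^-4
  A^0 * (13 + 7*d^2) = 7*A^4 + 27 + 7*A^-4
  A^-2 * (14*d + d^3) = -A^4 - 17 - 17*A^-4 - A^-8
  A^-4 * (6*d^2) = 6 + 12*A^-4 + 6*A^-8
  A^-6 * (d^3) = -1 - 3*A^-4 - 3*A^-8 - A^-12
Summing the groups: <K> = -A^12 + 2*A^8 - 2*A^4 + 3 - 2*A^-4 + 2*A^-8 - A^-12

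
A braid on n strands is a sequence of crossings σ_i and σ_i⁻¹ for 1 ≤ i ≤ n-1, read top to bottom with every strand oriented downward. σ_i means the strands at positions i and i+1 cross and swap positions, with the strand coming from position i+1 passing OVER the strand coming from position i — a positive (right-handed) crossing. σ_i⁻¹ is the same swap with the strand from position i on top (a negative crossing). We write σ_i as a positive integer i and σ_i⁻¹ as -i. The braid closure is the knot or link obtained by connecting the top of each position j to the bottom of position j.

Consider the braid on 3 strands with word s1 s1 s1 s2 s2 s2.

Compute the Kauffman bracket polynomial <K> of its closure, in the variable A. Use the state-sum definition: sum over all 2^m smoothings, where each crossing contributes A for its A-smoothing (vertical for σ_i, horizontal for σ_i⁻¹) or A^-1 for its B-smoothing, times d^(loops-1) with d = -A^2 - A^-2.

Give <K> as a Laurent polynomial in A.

Braid: s1 s1 s1 s2 s2 s2 on 3 strands, 6 crossings.
Writhe w = (#positive) - (#negative) = 6 - 0 = 6.
Computing the Kauffman bracket via state sum. There are 2^6 = 64 states.
Smooth each crossing (0=||, 1=⌣⌢); contribution A^(Σ sign_k(1-2s_k)) * d^(L-1).
Tabulate the states by total A-exponent and number of loops L (A-exp: L × count):
  A^6: L=3 ×1
  A^4: L=2 ×6
  A^2: L=1 ×9, L=3 ×6
  A^0: L=2 ×18, L=4 ×2
  A^-2: L=3 ×15
  A^-4: L=4 ×6
  A^-6: L=5 ×1
Each group contributes A^e * Σ count * d^(L-1):
Powers of d = -A^2 - A^-2: d^2 = A^4 + 2 + A^-4; d^3 = -A^6 - 3*A^2 - 3*A^-2 - A^-6; d^4 = A^8 + 4*A^4 + 6 + 4*A^-4 + A^-8.
  A^6 * (d^2) = A^10 + 2*A^6 + A^2
  A^4 * (6*d) = -6*A^6 - 6*A^2
  A^2 * (9 + 6*d^2) = 6*A^6 + 21*A^2 + 6*A^-2
  A^0 * (18*d + 2*d^3) = -2*A^6 - 24*A^2 - 24*A^-2 - 2*A^-6
  A^-2 * (15*d^2) = 15*A^2 + 30*A^-2 + 15*A^-6
  A^-4 * (6*d^3) = -6*A^2 - 18*A^-2 - 18*A^-6 - 6*A^-10
  A^-6 * (d^4) = A^2 + 4*A^-2 + 6*A^-6 + 4*A^-10 + A^-14
Summing the groups: <K> = A^10 + 2*A^2 - 2*A^-2 + A^-6 - 2*A^-10 + A^-14

Answer: A^10 + 2*A^2 - 2*A^-2 + A^-6 - 2*A^-10 + A^-14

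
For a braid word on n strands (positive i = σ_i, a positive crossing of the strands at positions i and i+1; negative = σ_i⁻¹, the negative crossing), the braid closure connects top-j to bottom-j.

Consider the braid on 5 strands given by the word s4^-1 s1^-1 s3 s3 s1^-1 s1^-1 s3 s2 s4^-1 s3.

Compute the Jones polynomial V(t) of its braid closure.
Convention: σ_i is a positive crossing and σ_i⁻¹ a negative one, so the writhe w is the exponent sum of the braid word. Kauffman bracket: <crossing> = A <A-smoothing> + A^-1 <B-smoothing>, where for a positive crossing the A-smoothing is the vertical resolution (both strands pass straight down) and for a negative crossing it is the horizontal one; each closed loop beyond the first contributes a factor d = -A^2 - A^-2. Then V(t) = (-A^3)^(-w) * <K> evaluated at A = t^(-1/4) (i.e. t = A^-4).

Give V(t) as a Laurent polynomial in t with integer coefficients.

t^4 - 2*t^3 + 3*t^2 - 5*t + 6 - 5*t^-1 + 5*t^-2 - 3*t^-3 + 2*t^-4 - t^-5

Derivation:
Braid: s4^-1 s1^-1 s3 s3 s1^-1 s1^-1 s3 s2 s4^-1 s3 on 5 strands, 10 crossings.
Writhe w = (#positive) - (#negative) = 5 - 5 = 0.
Enumerate smoothing states for the bracket polynomial. There are 2^10 = 1024 states.
For each crossing: s=0 is the vertical smoothing, s=1 horizontal. Crossing k contributes A^(sign_k * (1 - 2*s_k)); loop factor d = -A^2 - A^-2.
Tabulate the states by total A-exponent and number of loops L (A-exp: L × count):
  A^10: L=6 ×1
  A^8: L=5 ×10
  A^6: L=4 ×41, L=6 ×4
  A^4: L=3 ×83, L=5 ×36, L=7 ×1
  A^2: L=2 ×84, L=4 ×107, L=6 ×19
  A^0: L=1 ×33, L=3 ×143, L=5 ×70, L=7 ×6
  A^-2: L=2 ×68, L=4 ×116, L=6 ×25, L=8 ×1
  A^-4: L=3 ×64, L=5 ×52, L=7 ×4
  A^-6: L=4 ×33, L=6 ×12
  A^-8: L=5 ×9, L=7 ×1
  A^-10: L=6 ×1
Each group contributes A^e * Σ count * d^(L-1):
Powers of d = -A^2 - A^-2: d^2 = A^4 + 2 + A^-4; d^3 = -A^6 - 3*A^2 - 3*A^-2 - A^-6; d^4 = A^8 + 4*A^4 + 6 + 4*A^-4 + A^-8; d^5 = -A^10 - 5*A^6 - 10*A^2 - 10*A^-2 - 5*A^-6 - A^-10; d^6 = A^12 + 6*A^8 + 15*A^4 + 20 + 15*A^-4 + 6*A^-8 + A^-12; d^7 = -A^14 - 7*A^10 - 21*A^6 - 35*A^2 - 35*A^-2 - 21*A^-6 - 7*A^-10 - A^-14.
  A^10 * (d^5) = -A^20 - 5*A^16 - 10*A^12 - 10*A^8 - 5*A^4 - 1
  A^8 * (10*d^4) = 10*A^16 + 40*A^12 + 60*A^8 + 40*A^4 + 10
  A^6 * (41*d^3 + 4*d^5) = -4*A^16 - 61*A^12 - 163*A^8 - 163*A^4 - 61 - 4*A^-4
  A^4 * (83*d^2 + 36*d^4 + d^6) = A^16 + 42*A^12 + 242*A^8 + 402*A^4 + 242 + 42*A^-4 + A^-8
  A^2 * (84*d + 107*d^3 + 19*d^5) = -19*A^12 - 202*A^8 - 595*A^4 - 595 - 202*A^-4 - 19*A^-8
  A^0 * (33 + 143*d^2 + 70*d^4 + 6*d^6) = 6*A^12 + 106*A^8 + 513*A^4 + 859 + 513*A^-4 + 106*A^-8 + 6*A^-12
  A^-2 * (68*d + 116*d^3 + 25*d^5 + d^7) = -A^12 - 32*A^8 - 262*A^4 - 701 - 701*A^-4 - 262*A^-8 - 32*A^-12 - A^-16
  A^-4 * (64*d^2 + 52*d^4 + 4*d^6) = 4*A^8 + 76*A^4 + 332 + 520*A^-4 + 332*A^-8 + 76*A^-12 + 4*A^-16
  A^-6 * (33*d^3 + 12*d^5) = -12*A^4 - 93 - 219*A^-4 - 219*A^-8 - 93*A^-12 - 12*A^-16
  A^-8 * (9*d^4 + d^6) = A^4 + 15 + 51*A^-4 + 74*A^-8 + 51*A^-12 + 15*A^-16 + A^-20
  A^-10 * (d^5) = -1 - 5*A^-4 - 10*A^-8 - 10*A^-12 - 5*A^-16 - A^-20
Summing the groups: <K> = -A^20 + 2*A^16 - 3*A^12 + 5*A^8 - 5*A^4 + 6 - 5*A^-4 + 3*A^-8 - 2*A^-12 + A^-16
Normalise by the writhe: (-A^3)^(-w) = (-A^3)^(0) = 1, so f(A) = 1 * <K> = -A^20 + 2*A^16 - 3*A^12 + 5*A^8 - 5*A^4 + 6 - 5*A^-4 + 3*A^-8 - 2*A^-12 + A^-16.
Substitute A = t^(-1/4), i.e. A^e → t^(-e/4): V(t) = t^4 - 2*t^3 + 3*t^2 - 5*t + 6 - 5*t^-1 + 5*t^-2 - 3*t^-3 + 2*t^-4 - t^-5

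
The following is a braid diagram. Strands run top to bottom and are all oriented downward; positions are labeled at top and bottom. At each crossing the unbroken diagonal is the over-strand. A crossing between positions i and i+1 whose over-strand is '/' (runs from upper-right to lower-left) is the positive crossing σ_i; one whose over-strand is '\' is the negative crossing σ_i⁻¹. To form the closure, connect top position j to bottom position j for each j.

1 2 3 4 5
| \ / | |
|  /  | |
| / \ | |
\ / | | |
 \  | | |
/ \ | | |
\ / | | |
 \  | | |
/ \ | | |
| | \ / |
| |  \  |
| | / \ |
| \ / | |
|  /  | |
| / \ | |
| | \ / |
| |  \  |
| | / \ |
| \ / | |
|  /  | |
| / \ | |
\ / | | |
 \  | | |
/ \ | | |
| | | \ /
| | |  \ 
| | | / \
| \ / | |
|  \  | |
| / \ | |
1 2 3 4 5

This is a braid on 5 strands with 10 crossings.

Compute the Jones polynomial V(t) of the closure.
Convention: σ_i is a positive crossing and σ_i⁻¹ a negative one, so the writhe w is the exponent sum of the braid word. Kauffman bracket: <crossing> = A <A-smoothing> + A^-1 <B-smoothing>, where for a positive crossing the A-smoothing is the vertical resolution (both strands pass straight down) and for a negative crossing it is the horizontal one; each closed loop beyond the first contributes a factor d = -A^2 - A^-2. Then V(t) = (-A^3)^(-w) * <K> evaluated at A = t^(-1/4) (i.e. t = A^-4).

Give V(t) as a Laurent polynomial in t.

Reading the diagram top to bottom ('/'-over between positions i,i+1 = s_i, '\'-over = s_i^-1): braid word = s2 s1^-1 s1^-1 s3^-1 s2 s3^-1 s2 s1^-1 s4^-1 s2^-1.
The presented braid s2 s1^-1 s1^-1 s3^-1 s2 s3^-1 s2 s1^-1 s4^-1 s2^-1 on 5 strands reduces by inverse Markov moves (closure unchanged at each step):
  Deconjugate: the word is γ·β·γ⁻¹ with γ = s2 (prefix) and γ⁻¹ = s2^-1 (suffix); strip both.
  Destabilize: the word has the form β·s4^-1 where s4^-1 occurs only as the final letter (β ∈ B_4); drop it and the last strand → 4 strands.
Reduced to β = s1^-1 s1^-1 s3^-1 s2 s3^-1 s2 s1^-1 on 4 strands, 7 crossings.
Compute on β:
Braid: s1^-1 s1^-1 s3^-1 s2 s3^-1 s2 s1^-1 on 4 strands, 7 crossings.
Writhe w = (#positive) - (#negative) = 2 - 5 = -3.
Enumerate smoothing states for the bracket polynomial. There are 2^7 = 128 states.
For each crossing: s=0 is the vertical smoothing, s=1 horizontal. Crossing k contributes A^(sign_k * (1 - 2*s_k)); loop factor d = -A^2 - A^-2.
Tabulate the states by total A-exponent and number of loops L (A-exp: L × count):
  A^7: L=5 ×1
  A^5: L=4 ×7
  A^3: L=3 ×20, L=5 ×1
  A^1: L=2 ×27, L=4 ×8
  A^-1: L=1 ×15, L=3 ×19, L=5 ×1
  A^-3: L=2 ×17, L=4 ×4
  A^-5: L=3 ×7
  A^-7: L=4 ×1
Each group contributes A^e * Σ count * d^(L-1):
Powers of d = -A^2 - A^-2: d^2 = A^4 + 2 + A^-4; d^3 = -A^6 - 3*A^2 - 3*A^-2 - A^-6; d^4 = A^8 + 4*A^4 + 6 + 4*A^-4 + A^-8.
  A^7 * (d^4) = A^15 + 4*A^11 + 6*A^7 + 4*A^3 + A^-1
  A^5 * (7*d^3) = -7*A^11 - 21*A^7 - 21*A^3 - 7*A^-1
  A^3 * (20*d^2 + d^4) = A^11 + 24*A^7 + 46*A^3 + 24*A^-1 + A^-5
  A^1 * (27*d + 8*d^3) = -8*A^7 - 51*A^3 - 51*A^-1 - 8*A^-5
  A^-1 * (15 + 19*d^2 + d^4) = A^7 + 23*A^3 + 59*A^-1 + 23*A^-5 + A^-9
  A^-3 * (17*d + 4*d^3) = -4*A^3 - 29*A^-1 - 29*A^-5 - 4*A^-9
  A^-5 * (7*d^2) = 7*A^-1 + 14*A^-5 + 7*A^-9
  A^-7 * (d^3) = -A^-1 - 3*A^-5 - 3*A^-9 - A^-13
Summing the groups: <K> = A^15 - 2*A^11 + 2*A^7 - 3*A^3 + 3*A^-1 - 2*A^-5 + A^-9 - A^-13
Normalise by the writhe: (-A^3)^(-w) = (-A^3)^(3) = -A^9, so f(A) = -A^9 * <K> = -A^24 + 2*A^20 - 2*A^16 + 3*A^12 - 3*A^8 + 2*A^4 - 1 + A^-4.
Substitute A = t^(-1/4), i.e. A^e → t^(-e/4): V(t) = t - 1 + 2*t^-1 - 3*t^-2 + 3*t^-3 - 2*t^-4 + 2*t^-5 - t^-6

Answer: t - 1 + 2*t^-1 - 3*t^-2 + 3*t^-3 - 2*t^-4 + 2*t^-5 - t^-6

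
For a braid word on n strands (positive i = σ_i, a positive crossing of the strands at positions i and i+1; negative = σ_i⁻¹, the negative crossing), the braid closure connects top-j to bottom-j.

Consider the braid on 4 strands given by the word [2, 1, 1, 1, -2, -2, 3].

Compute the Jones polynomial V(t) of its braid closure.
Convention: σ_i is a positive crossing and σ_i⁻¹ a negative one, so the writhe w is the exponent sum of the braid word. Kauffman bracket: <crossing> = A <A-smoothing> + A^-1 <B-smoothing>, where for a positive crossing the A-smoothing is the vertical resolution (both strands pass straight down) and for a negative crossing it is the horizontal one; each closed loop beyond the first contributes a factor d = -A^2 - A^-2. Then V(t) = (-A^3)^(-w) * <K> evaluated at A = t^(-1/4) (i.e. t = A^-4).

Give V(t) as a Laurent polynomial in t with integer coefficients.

-t^4 + t^3 + t

Derivation:
The presented braid s2 s1 s1 s1 s2^-1 s2^-1 s3 on 4 strands reduces by inverse Markov moves (closure unchanged at each step):
  Destabilize: the word has the form β·s3 where s3 occurs only as the final letter (β ∈ B_3); drop it and the last strand → 3 strands.
  Deconjugate: the word is γ·β·γ⁻¹ with γ = s2 (prefix) and γ⁻¹ = s2^-1 (suffix); strip both.
  Destabilize: the word has the form β·s2^-1 where s2^-1 occurs only as the final letter (β ∈ B_2); drop it and the last strand → 2 strands.
Reduced to β = s1 s1 s1 on 2 strands, 3 crossings.
Compute on β:
Braid: s1 s1 s1 on 2 strands, 3 crossings.
Writhe w = (#positive) - (#negative) = 3 - 0 = 3.
State-sum expansion of <K>. There are 2^3 = 8 states.
Each crossing splits two ways (0=vertical, 1=horizontal). The state's weight is A^(#A-smoothings - #B-smoothings) * d^(loops - 1).
  state 000: A-exp=+3, loops=2, term = A^3 * d^1
  state 001: A-exp=+1, loops=1, term = A^1 * d^0
  state 010: A-exp=+1, loops=1, term = A^1 * d^0
  state 011: A-exp=-1, loops=2, term = A^-1 * d^1
  state 100: A-exp=+1, loops=1, term = A^1 * d^0
  state 101: A-exp=-1, loops=2, term = A^-1 * d^1
  state 110: A-exp=-1, loops=2, term = A^-1 * d^1
  state 111: A-exp=-3, loops=3, term = A^-3 * d^2
Collect the terms by A-exponent (count of states per loop number):
Powers of d = -A^2 - A^-2: d^2 = A^4 + 2 + A^-4.
  A^3 * (d) = -A^5 - A
  A^1 * (3) = 3*A
  A^-1 * (3*d) = -3*A - 3*A^-3
  A^-3 * (d^2) = A + 2*A^-3 + A^-7
Summing the groups: <K> = -A^5 - A^-3 + A^-7
Normalise by the writhe: (-A^3)^(-w) = (-A^3)^(-3) = -A^-9, so f(A) = -A^-9 * <K> = A^-4 + A^-12 - A^-16.
Substitute A = t^(-1/4), i.e. A^e → t^(-e/4): V(t) = -t^4 + t^3 + t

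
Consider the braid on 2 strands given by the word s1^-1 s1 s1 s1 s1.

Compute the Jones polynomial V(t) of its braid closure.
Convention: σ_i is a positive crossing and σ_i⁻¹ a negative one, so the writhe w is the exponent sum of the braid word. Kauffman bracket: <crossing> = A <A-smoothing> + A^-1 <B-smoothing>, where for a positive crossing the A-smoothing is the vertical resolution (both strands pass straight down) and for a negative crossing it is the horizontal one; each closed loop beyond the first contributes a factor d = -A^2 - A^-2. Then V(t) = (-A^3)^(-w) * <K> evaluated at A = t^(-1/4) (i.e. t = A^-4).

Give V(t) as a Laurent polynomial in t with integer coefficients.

The presented braid s1^-1 s1 s1 s1 s1 on 2 strands reduces by inverse Markov moves (closure unchanged at each step):
  Deconjugate: the word is γ·β·γ⁻¹ with γ = s1^-1 (prefix) and γ⁻¹ = s1 (suffix); strip both.
Reduced to β = s1 s1 s1 on 2 strands, 3 crossings.
Compute on β:
Braid: s1 s1 s1 on 2 strands, 3 crossings.
Writhe w = (#positive) - (#negative) = 3 - 0 = 3.
Computing the Kauffman bracket via state sum. There are 2^3 = 8 states.
Smooth each crossing (0=||, 1=⌣⌢); contribution A^(Σ sign_k(1-2s_k)) * d^(L-1).
  state 000: A-exp=+3, loops=2, term = A^3 * d^1
  state 001: A-exp=+1, loops=1, term = A^1 * d^0
  state 010: A-exp=+1, loops=1, term = A^1 * d^0
  state 011: A-exp=-1, loops=2, term = A^-1 * d^1
  state 100: A-exp=+1, loops=1, term = A^1 * d^0
  state 101: A-exp=-1, loops=2, term = A^-1 * d^1
  state 110: A-exp=-1, loops=2, term = A^-1 * d^1
  state 111: A-exp=-3, loops=3, term = A^-3 * d^2
Collect the terms by A-exponent (count of states per loop number):
Powers of d = -A^2 - A^-2: d^2 = A^4 + 2 + A^-4.
  A^3 * (d) = -A^5 - A
  A^1 * (3) = 3*A
  A^-1 * (3*d) = -3*A - 3*A^-3
  A^-3 * (d^2) = A + 2*A^-3 + A^-7
Summing the groups: <K> = -A^5 - A^-3 + A^-7
Normalise by the writhe: (-A^3)^(-w) = (-A^3)^(-3) = -A^-9, so f(A) = -A^-9 * <K> = A^-4 + A^-12 - A^-16.
Substitute A = t^(-1/4), i.e. A^e → t^(-e/4): V(t) = -t^4 + t^3 + t

Answer: -t^4 + t^3 + t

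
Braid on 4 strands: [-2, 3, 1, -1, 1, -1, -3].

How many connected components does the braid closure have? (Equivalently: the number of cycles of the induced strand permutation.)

Track the strand permutation on 4 strands, starting from identity.
  step 1: s2^-1 swaps positions 2,3 -> [1 3 2 4]
  step 2: s3 swaps positions 3,4 -> [1 3 4 2]
  step 3: s1 swaps positions 1,2 -> [3 1 4 2]
  step 4: s1^-1 swaps positions 1,2 -> [1 3 4 2]
  step 5: s1 swaps positions 1,2 -> [3 1 4 2]
  step 6: s1^-1 swaps positions 1,2 -> [1 3 4 2]
  step 7: s3^-1 swaps positions 3,4 -> [1 3 2 4]
Final permutation (position -> original strand): [1 3 2 4]
Closure components = cycle count of this permutation = 3.

Answer: 3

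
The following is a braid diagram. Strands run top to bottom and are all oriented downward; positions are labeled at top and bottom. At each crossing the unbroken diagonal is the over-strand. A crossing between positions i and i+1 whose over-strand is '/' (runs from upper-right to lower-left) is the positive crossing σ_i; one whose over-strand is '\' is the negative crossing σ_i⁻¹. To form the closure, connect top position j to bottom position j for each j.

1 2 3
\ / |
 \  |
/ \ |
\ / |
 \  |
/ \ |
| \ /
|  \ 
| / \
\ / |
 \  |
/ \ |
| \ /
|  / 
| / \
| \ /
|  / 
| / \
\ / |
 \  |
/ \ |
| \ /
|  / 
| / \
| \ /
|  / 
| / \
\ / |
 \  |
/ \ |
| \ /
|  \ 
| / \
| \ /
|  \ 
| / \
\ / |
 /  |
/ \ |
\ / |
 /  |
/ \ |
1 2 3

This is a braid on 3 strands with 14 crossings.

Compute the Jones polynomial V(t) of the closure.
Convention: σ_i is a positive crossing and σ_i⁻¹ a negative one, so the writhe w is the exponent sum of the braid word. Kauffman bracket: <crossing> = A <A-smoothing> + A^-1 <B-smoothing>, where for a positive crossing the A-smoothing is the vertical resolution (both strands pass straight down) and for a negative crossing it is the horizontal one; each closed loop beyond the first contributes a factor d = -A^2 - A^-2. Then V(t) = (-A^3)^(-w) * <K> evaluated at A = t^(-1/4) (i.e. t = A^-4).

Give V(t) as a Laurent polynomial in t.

t^2 - 2*t + 4 - 4*t^-1 + 4*t^-2 - 4*t^-3 + 3*t^-4 - 2*t^-5 + t^-6

Derivation:
Reading the diagram top to bottom ('/'-over between positions i,i+1 = s_i, '\'-over = s_i^-1): braid word = s1^-1 s1^-1 s2^-1 s1^-1 s2 s2 s1^-1 s2 s2 s1^-1 s2^-1 s2^-1 s1 s1.
The presented braid s1^-1 s1^-1 s2^-1 s1^-1 s2 s2 s1^-1 s2 s2 s1^-1 s2^-1 s2^-1 s1 s1 on 3 strands reduces by inverse Markov moves (closure unchanged at each step):
  Deconjugate: the word is γ·β·γ⁻¹ with γ = s1^-1 s1^-1 (prefix) and γ⁻¹ = s1 s1 (suffix); strip both.
Reduced to β = s2^-1 s1^-1 s2 s2 s1^-1 s2 s2 s1^-1 s2^-1 s2^-1 on 3 strands, 10 crossings.
Compute on β:
Braid: s2^-1 s1^-1 s2 s2 s1^-1 s2 s2 s1^-1 s2^-1 s2^-1 on 3 strands, 10 crossings.
Writhe w = (#positive) - (#negative) = 4 - 6 = -2.
Computing the Kauffman bracket via state sum. There are 2^10 = 1024 states.
Smooth each crossing (0=||, 1=⌣⌢); contribution A^(Σ sign_k(1-2s_k)) * d^(L-1).
Tabulate the states by total A-exponent and number of loops L (A-exp: L × count):
  A^10: L=5 ×1
  A^8: L=4 ×10
  A^6: L=3 ×39, L=5 ×6
  A^4: L=2 ×66, L=4 ×52, L=6 ×2
  A^2: L=1 ×45, L=3 ×124, L=5 ×41
  A^0: L=2 ×118, L=4 ×113, L=6 ×21
  A^-2: L=1 ×20, L=3 ×120, L=5 ×63, L=7 ×7
  A^-4: L=2 ×30, L=4 ×68, L=6 ×21, L=8 ×1
  A^-6: L=3 ×20, L=5 ×22, L=7 ×3
  A^-8: L=4 ×7, L=6 ×3
  A^-10: L=5 ×1
Each group contributes A^e * Σ count * d^(L-1):
Powers of d = -A^2 - A^-2: d^2 = A^4 + 2 + A^-4; d^3 = -A^6 - 3*A^2 - 3*A^-2 - A^-6; d^4 = A^8 + 4*A^4 + 6 + 4*A^-4 + A^-8; d^5 = -A^10 - 5*A^6 - 10*A^2 - 10*A^-2 - 5*A^-6 - A^-10; d^6 = A^12 + 6*A^8 + 15*A^4 + 20 + 15*A^-4 + 6*A^-8 + A^-12; d^7 = -A^14 - 7*A^10 - 21*A^6 - 35*A^2 - 35*A^-2 - 21*A^-6 - 7*A^-10 - A^-14.
  A^10 * (d^4) = A^18 + 4*A^14 + 6*A^10 + 4*A^6 + A^2
  A^8 * (10*d^3) = -10*A^14 - 30*A^10 - 30*A^6 - 10*A^2
  A^6 * (39*d^2 + 6*d^4) = 6*A^14 + 63*A^10 + 114*A^6 + 63*A^2 + 6*A^-2
  A^4 * (66*d + 52*d^3 + 2*d^5) = -2*A^14 - 62*A^10 - 242*A^6 - 242*A^2 - 62*A^-2 - 2*A^-6
  A^2 * (45 + 124*d^2 + 41*d^4) = 41*A^10 + 288*A^6 + 539*A^2 + 288*A^-2 + 41*A^-6
  A^0 * (118*d + 113*d^3 + 21*d^5) = -21*A^10 - 218*A^6 - 667*A^2 - 667*A^-2 - 218*A^-6 - 21*A^-10
  A^-2 * (20 + 120*d^2 + 63*d^4 + 7*d^6) = 7*A^10 + 105*A^6 + 477*A^2 + 778*A^-2 + 477*A^-6 + 105*A^-10 + 7*A^-14
  A^-4 * (30*d + 68*d^3 + 21*d^5 + d^7) = -A^10 - 28*A^6 - 194*A^2 - 479*A^-2 - 479*A^-6 - 194*A^-10 - 28*A^-14 - A^-18
  A^-6 * (20*d^2 + 22*d^4 + 3*d^6) = 3*A^6 + 40*A^2 + 153*A^-2 + 232*A^-6 + 153*A^-10 + 40*A^-14 + 3*A^-18
  A^-8 * (7*d^3 + 3*d^5) = -3*A^2 - 22*A^-2 - 51*A^-6 - 51*A^-10 - 22*A^-14 - 3*A^-18
  A^-10 * (d^4) = A^-2 + 4*A^-6 + 6*A^-10 + 4*A^-14 + A^-18
Summing the groups: <K> = A^18 - 2*A^14 + 3*A^10 - 4*A^6 + 4*A^2 - 4*A^-2 + 4*A^-6 - 2*A^-10 + A^-14
Normalise by the writhe: (-A^3)^(-w) = (-A^3)^(2) = A^6, so f(A) = A^6 * <K> = A^24 - 2*A^20 + 3*A^16 - 4*A^12 + 4*A^8 - 4*A^4 + 4 - 2*A^-4 + A^-8.
Substitute A = t^(-1/4), i.e. A^e → t^(-e/4): V(t) = t^2 - 2*t + 4 - 4*t^-1 + 4*t^-2 - 4*t^-3 + 3*t^-4 - 2*t^-5 + t^-6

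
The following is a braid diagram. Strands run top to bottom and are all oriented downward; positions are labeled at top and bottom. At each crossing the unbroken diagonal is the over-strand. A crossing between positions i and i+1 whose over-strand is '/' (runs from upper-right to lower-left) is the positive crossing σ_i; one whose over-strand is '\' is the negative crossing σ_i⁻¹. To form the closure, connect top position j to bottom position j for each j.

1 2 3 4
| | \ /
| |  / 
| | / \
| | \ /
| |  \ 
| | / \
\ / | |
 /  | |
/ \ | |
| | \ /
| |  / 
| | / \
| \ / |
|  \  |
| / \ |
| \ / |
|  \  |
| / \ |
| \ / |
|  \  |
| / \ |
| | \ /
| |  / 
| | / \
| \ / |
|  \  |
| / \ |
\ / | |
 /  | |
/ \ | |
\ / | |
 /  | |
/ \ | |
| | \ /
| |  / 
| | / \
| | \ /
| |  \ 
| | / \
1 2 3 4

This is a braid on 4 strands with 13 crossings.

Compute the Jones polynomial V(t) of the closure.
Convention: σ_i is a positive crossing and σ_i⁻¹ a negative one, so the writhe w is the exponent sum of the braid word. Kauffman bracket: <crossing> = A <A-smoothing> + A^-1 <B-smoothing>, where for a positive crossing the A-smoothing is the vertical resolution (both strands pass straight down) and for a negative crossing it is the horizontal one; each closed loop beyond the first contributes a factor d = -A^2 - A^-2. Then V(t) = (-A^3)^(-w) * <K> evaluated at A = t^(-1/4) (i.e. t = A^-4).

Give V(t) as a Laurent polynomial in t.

-t^5 + 2*t^4 - 3*t^3 + 5*t^2 - 5*t + 6 - 5*t^-1 + 3*t^-2 - 2*t^-3 + t^-4

Derivation:
Reading the diagram top to bottom ('/'-over between positions i,i+1 = s_i, '\'-over = s_i^-1): braid word = s3 s3^-1 s1 s3 s2^-1 s2^-1 s2^-1 s3 s2^-1 s1 s1 s3 s3^-1.
The presented braid s3 s3^-1 s1 s3 s2^-1 s2^-1 s2^-1 s3 s2^-1 s1 s1 s3 s3^-1 on 4 strands reduces by inverse Markov moves (closure unchanged at each step):
  Deconjugate: the word is γ·β·γ⁻¹ with γ = s3 s3^-1 (prefix) and γ⁻¹ = s3 s3^-1 (suffix); strip both.
Reduced to β = s1 s3 s2^-1 s2^-1 s2^-1 s3 s2^-1 s1 s1 on 4 strands, 9 crossings.
Compute on β:
Braid: s1 s3 s2^-1 s2^-1 s2^-1 s3 s2^-1 s1 s1 on 4 strands, 9 crossings.
Writhe w = (#positive) - (#negative) = 5 - 4 = 1.
State-sum expansion of <K>. There are 2^9 = 512 states.
Smooth each crossing (0=||, 1=⌣⌢); contribution A^(Σ sign_k(1-2s_k)) * d^(L-1).
Tabulate the states by total A-exponent and number of loops L (A-exp: L × count):
  A^9: L=6 ×1
  A^7: L=5 ×9
  A^5: L=4 ×33, L=6 ×3
  A^3: L=3 ×64, L=5 ×19, L=7 ×1
  A^1: L=2 ×68, L=4 ×52, L=6 ×6
  A^-1: L=1 ×33, L=3 ×75, L=5 ×18
  A^-3: L=2 ×51, L=4 ×32, L=6 ×1
  A^-5: L=3 ×32, L=5 ×4
  A^-7: L=4 ×9
  A^-9: L=5 ×1
Each group contributes A^e * Σ count * d^(L-1):
Powers of d = -A^2 - A^-2: d^2 = A^4 + 2 + A^-4; d^3 = -A^6 - 3*A^2 - 3*A^-2 - A^-6; d^4 = A^8 + 4*A^4 + 6 + 4*A^-4 + A^-8; d^5 = -A^10 - 5*A^6 - 10*A^2 - 10*A^-2 - 5*A^-6 - A^-10; d^6 = A^12 + 6*A^8 + 15*A^4 + 20 + 15*A^-4 + 6*A^-8 + A^-12.
  A^9 * (d^5) = -A^19 - 5*A^15 - 10*A^11 - 10*A^7 - 5*A^3 - A^-1
  A^7 * (9*d^4) = 9*A^15 + 36*A^11 + 54*A^7 + 36*A^3 + 9*A^-1
  A^5 * (33*d^3 + 3*d^5) = -3*A^15 - 48*A^11 - 129*A^7 - 129*A^3 - 48*A^-1 - 3*A^-5
  A^3 * (64*d^2 + 19*d^4 + d^6) = A^15 + 25*A^11 + 155*A^7 + 262*A^3 + 155*A^-1 + 25*A^-5 + A^-9
  A^1 * (68*d + 52*d^3 + 6*d^5) = -6*A^11 - 82*A^7 - 284*A^3 - 284*A^-1 - 82*A^-5 - 6*A^-9
  A^-1 * (33 + 75*d^2 + 18*d^4) = 18*A^7 + 147*A^3 + 291*A^-1 + 147*A^-5 + 18*A^-9
  A^-3 * (51*d + 32*d^3 + d^5) = -A^7 - 37*A^3 - 157*A^-1 - 157*A^-5 - 37*A^-9 - A^-13
  A^-5 * (32*d^2 + 4*d^4) = 4*A^3 + 48*A^-1 + 88*A^-5 + 48*A^-9 + 4*A^-13
  A^-7 * (9*d^3) = -9*A^-1 - 27*A^-5 - 27*A^-9 - 9*A^-13
  A^-9 * (d^4) = A^-1 + 4*A^-5 + 6*A^-9 + 4*A^-13 + A^-17
Summing the groups: <K> = -A^19 + 2*A^15 - 3*A^11 + 5*A^7 - 6*A^3 + 5*A^-1 - 5*A^-5 + 3*A^-9 - 2*A^-13 + A^-17
Normalise by the writhe: (-A^3)^(-w) = (-A^3)^(-1) = -A^-3, so f(A) = -A^-3 * <K> = A^16 - 2*A^12 + 3*A^8 - 5*A^4 + 6 - 5*A^-4 + 5*A^-8 - 3*A^-12 + 2*A^-16 - A^-20.
Substitute A = t^(-1/4), i.e. A^e → t^(-e/4): V(t) = -t^5 + 2*t^4 - 3*t^3 + 5*t^2 - 5*t + 6 - 5*t^-1 + 3*t^-2 - 2*t^-3 + t^-4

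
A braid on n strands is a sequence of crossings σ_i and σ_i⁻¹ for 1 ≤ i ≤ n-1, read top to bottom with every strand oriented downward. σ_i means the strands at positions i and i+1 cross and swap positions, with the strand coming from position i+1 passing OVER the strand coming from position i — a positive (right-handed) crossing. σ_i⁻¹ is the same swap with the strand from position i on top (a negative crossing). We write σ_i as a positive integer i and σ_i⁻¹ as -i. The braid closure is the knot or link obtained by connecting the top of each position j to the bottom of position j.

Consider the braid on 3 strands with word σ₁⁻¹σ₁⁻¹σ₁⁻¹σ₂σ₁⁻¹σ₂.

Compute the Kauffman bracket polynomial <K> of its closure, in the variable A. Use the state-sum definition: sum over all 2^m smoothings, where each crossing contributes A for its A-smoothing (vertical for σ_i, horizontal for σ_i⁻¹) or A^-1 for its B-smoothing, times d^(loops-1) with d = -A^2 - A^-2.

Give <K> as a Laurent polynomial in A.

A^14 - 2*A^10 + 2*A^6 - 2*A^2 + 2*A^-2 - A^-6 + A^-10

Derivation:
Braid: s1^-1 s1^-1 s1^-1 s2 s1^-1 s2 on 3 strands, 6 crossings.
Writhe w = (#positive) - (#negative) = 2 - 4 = -2.
Computing the Kauffman bracket via state sum. There are 2^6 = 64 states.
Each crossing splits two ways (0=vertical, 1=horizontal). The state's weight is A^(#A-smoothings - #B-smoothings) * d^(loops - 1).
Tabulate the states by total A-exponent and number of loops L (A-exp: L × count):
  A^6: L=5 ×1
  A^4: L=4 ×6
  A^2: L=3 ×15
  A^0: L=2 ×19, L=4 ×1
  A^-2: L=1 ×11, L=3 ×4
  A^-4: L=2 ×6
  A^-6: L=3 ×1
Each group contributes A^e * Σ count * d^(L-1):
Powers of d = -A^2 - A^-2: d^2 = A^4 + 2 + A^-4; d^3 = -A^6 - 3*A^2 - 3*A^-2 - A^-6; d^4 = A^8 + 4*A^4 + 6 + 4*A^-4 + A^-8.
  A^6 * (d^4) = A^14 + 4*A^10 + 6*A^6 + 4*A^2 + A^-2
  A^4 * (6*d^3) = -6*A^10 - 18*A^6 - 18*A^2 - 6*A^-2
  A^2 * (15*d^2) = 15*A^6 + 30*A^2 + 15*A^-2
  A^0 * (19*d + d^3) = -A^6 - 22*A^2 - 22*A^-2 - A^-6
  A^-2 * (11 + 4*d^2) = 4*A^2 + 19*A^-2 + 4*A^-6
  A^-4 * (6*d) = -6*A^-2 - 6*A^-6
  A^-6 * (d^2) = A^-2 + 2*A^-6 + A^-10
Summing the groups: <K> = A^14 - 2*A^10 + 2*A^6 - 2*A^2 + 2*A^-2 - A^-6 + A^-10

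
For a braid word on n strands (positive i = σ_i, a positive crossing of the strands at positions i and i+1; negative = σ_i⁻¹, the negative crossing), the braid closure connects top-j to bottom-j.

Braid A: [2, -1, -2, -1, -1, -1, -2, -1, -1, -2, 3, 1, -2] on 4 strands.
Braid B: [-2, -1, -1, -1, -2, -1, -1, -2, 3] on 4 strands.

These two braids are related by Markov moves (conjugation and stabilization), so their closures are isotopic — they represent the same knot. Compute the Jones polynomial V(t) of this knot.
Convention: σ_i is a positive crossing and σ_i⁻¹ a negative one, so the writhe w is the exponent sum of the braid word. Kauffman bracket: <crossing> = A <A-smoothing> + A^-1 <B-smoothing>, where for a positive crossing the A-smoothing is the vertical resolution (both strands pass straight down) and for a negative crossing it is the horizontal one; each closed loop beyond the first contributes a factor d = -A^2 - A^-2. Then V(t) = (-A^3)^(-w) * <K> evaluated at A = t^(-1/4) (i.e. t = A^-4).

Markov-equivalent braids have isotopic closures, hence identical knot invariants. Strip the Markov moves from each word to reach a common short braid β, then compute V(t) once on β.
Braid A: s2 s1^-1 s2^-1 s1^-1 s1^-1 s1^-1 s2^-1 s1^-1 s1^-1 s2^-1 s3 s1 s2^-1 on 4 strands reduces by inverse Markov moves (closure unchanged at each step):
  Deconjugate: the word is γ·β·γ⁻¹ with γ = s2 s1^-1 (prefix) and γ⁻¹ = s1 s2^-1 (suffix); strip both.
  Destabilize: the word has the form β·s3 where s3 occurs only as the final letter (β ∈ B_3); drop it and the last strand → 3 strands.
Reduced to β = s2^-1 s1^-1 s1^-1 s1^-1 s2^-1 s1^-1 s1^-1 s2^-1 on 3 strands, 8 crossings.
Braid B: s2^-1 s1^-1 s1^-1 s1^-1 s2^-1 s1^-1 s1^-1 s2^-1 s3 on 4 strands reduces by inverse Markov moves (closure unchanged at each step):
  Destabilize: the word has the form β·s3 where s3 occurs only as the final letter (β ∈ B_3); drop it and the last strand → 3 strands.
Reduced to β = s2^-1 s1^-1 s1^-1 s1^-1 s2^-1 s1^-1 s1^-1 s2^-1 on 3 strands, 8 crossings.
Both give the same β = s2^-1 s1^-1 s1^-1 s1^-1 s2^-1 s1^-1 s1^-1 s2^-1 on 3 strands, so one state sum suffices:
Braid: s2^-1 s1^-1 s1^-1 s1^-1 s2^-1 s1^-1 s1^-1 s2^-1 on 3 strands, 8 crossings.
Writhe w = (#positive) - (#negative) = 0 - 8 = -8.
Enumerate smoothing states for the bracket polynomial. There are 2^8 = 256 states.
For each crossing: s=0 is the vertical smoothing, s=1 horizontal. Crossing k contributes A^(sign_k * (1 - 2*s_k)); loop factor d = -A^2 - A^-2.
Tabulate the states by total A-exponent and number of loops L (A-exp: L × count):
  A^8: L=5 ×1
  A^6: L=4 ×7, L=6 ×1
  A^4: L=3 ×19, L=5 ×9
  A^2: L=2 ×24, L=4 ×31, L=6 ×1
  A^0: L=1 ×12, L=3 ×53, L=5 ×5
  A^-2: L=2 ×45, L=4 ×11
  A^-4: L=1 ×15, L=3 ×13
  A^-6: L=2 ×8
  A^-8: L=3 ×1
Each group contributes A^e * Σ count * d^(L-1):
Powers of d = -A^2 - A^-2: d^2 = A^4 + 2 + A^-4; d^3 = -A^6 - 3*A^2 - 3*A^-2 - A^-6; d^4 = A^8 + 4*A^4 + 6 + 4*A^-4 + A^-8; d^5 = -A^10 - 5*A^6 - 10*A^2 - 10*A^-2 - 5*A^-6 - A^-10.
  A^8 * (d^4) = A^16 + 4*A^12 + 6*A^8 + 4*A^4 + 1
  A^6 * (7*d^3 + d^5) = -A^16 - 12*A^12 - 31*A^8 - 31*A^4 - 12 - A^-4
  A^4 * (19*d^2 + 9*d^4) = 9*A^12 + 55*A^8 + 92*A^4 + 55 + 9*A^-4
  A^2 * (24*d + 31*d^3 + d^5) = -A^12 - 36*A^8 - 127*A^4 - 127 - 36*A^-4 - A^-8
  A^0 * (12 + 53*d^2 + 5*d^4) = 5*A^8 + 73*A^4 + 148 + 73*A^-4 + 5*A^-8
  A^-2 * (45*d + 11*d^3) = -11*A^4 - 78 - 78*A^-4 - 11*A^-8
  A^-4 * (15 + 13*d^2) = 13 + 41*A^-4 + 13*A^-8
  A^-6 * (8*d) = -8*A^-4 - 8*A^-8
  A^-8 * (d^2) = A^-4 + 2*A^-8 + A^-12
Summing the groups: <K> = -A^8 + A^-4 + A^-12
Normalise by the writhe: (-A^3)^(-w) = (-A^3)^(8) = A^24, so f(A) = A^24 * <K> = -A^32 + A^20 + A^12.
Substitute A = t^(-1/4), i.e. A^e → t^(-e/4): V(t) = t^-3 + t^-5 - t^-8

Answer: t^-3 + t^-5 - t^-8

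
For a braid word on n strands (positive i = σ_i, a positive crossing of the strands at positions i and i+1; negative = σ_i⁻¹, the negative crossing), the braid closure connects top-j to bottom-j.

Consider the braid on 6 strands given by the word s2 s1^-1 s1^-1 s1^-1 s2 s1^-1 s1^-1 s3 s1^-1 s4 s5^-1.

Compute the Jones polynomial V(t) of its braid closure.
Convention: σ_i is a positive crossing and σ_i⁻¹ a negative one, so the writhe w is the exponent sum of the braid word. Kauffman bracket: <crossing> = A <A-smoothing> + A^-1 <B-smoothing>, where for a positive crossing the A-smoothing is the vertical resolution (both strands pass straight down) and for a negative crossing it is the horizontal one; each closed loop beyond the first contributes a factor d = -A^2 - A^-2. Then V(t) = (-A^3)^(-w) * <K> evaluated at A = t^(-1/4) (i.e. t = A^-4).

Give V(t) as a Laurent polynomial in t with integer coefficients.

1 - t^-1 + 3*t^-2 - 3*t^-3 + 3*t^-4 - 4*t^-5 + 3*t^-6 - 2*t^-7 + t^-8

Derivation:
The presented braid s2 s1^-1 s1^-1 s1^-1 s2 s1^-1 s1^-1 s3 s1^-1 s4 s5^-1 on 6 strands reduces by inverse Markov moves (closure unchanged at each step):
  Destabilize: the word has the form β·s5^-1 where s5^-1 occurs only as the final letter (β ∈ B_5); drop it and the last strand → 5 strands.
  Destabilize: the word has the form β·s4 where s4 occurs only as the final letter (β ∈ B_4); drop it and the last strand → 4 strands.
Reduced to β = s2 s1^-1 s1^-1 s1^-1 s2 s1^-1 s1^-1 s3 s1^-1 on 4 strands, 9 crossings.
Compute on β:
Braid: s2 s1^-1 s1^-1 s1^-1 s2 s1^-1 s1^-1 s3 s1^-1 on 4 strands, 9 crossings.
Writhe w = (#positive) - (#negative) = 3 - 6 = -3.
Computing the Kauffman bracket via state sum. There are 2^9 = 512 states.
Smooth each crossing (0=||, 1=⌣⌢); contribution A^(Σ sign_k(1-2s_k)) * d^(L-1).
Tabulate the states by total A-exponent and number of loops L (A-exp: L × count):
  A^9: L=8 ×1
  A^7: L=7 ×9
  A^5: L=6 ×36
  A^3: L=5 ×84
  A^1: L=4 ×126
  A^-1: L=3 ×124, L=5 ×2
  A^-3: L=2 ×75, L=4 ×9
  A^-5: L=1 ×21, L=3 ×15
  A^-7: L=2 ×8, L=4 ×1
  A^-9: L=3 ×1
Each group contributes A^e * Σ count * d^(L-1):
Powers of d = -A^2 - A^-2: d^2 = A^4 + 2 + A^-4; d^3 = -A^6 - 3*A^2 - 3*A^-2 - A^-6; d^4 = A^8 + 4*A^4 + 6 + 4*A^-4 + A^-8; d^5 = -A^10 - 5*A^6 - 10*A^2 - 10*A^-2 - 5*A^-6 - A^-10; d^6 = A^12 + 6*A^8 + 15*A^4 + 20 + 15*A^-4 + 6*A^-8 + A^-12; d^7 = -A^14 - 7*A^10 - 21*A^6 - 35*A^2 - 35*A^-2 - 21*A^-6 - 7*A^-10 - A^-14.
  A^9 * (d^7) = -A^23 - 7*A^19 - 21*A^15 - 35*A^11 - 35*A^7 - 21*A^3 - 7*A^-1 - A^-5
  A^7 * (9*d^6) = 9*A^19 + 54*A^15 + 135*A^11 + 180*A^7 + 135*A^3 + 54*A^-1 + 9*A^-5
  A^5 * (36*d^5) = -36*A^15 - 180*A^11 - 360*A^7 - 360*A^3 - 180*A^-1 - 36*A^-5
  A^3 * (84*d^4) = 84*A^11 + 336*A^7 + 504*A^3 + 336*A^-1 + 84*A^-5
  A^1 * (126*d^3) = -126*A^7 - 378*A^3 - 378*A^-1 - 126*A^-5
  A^-1 * (124*d^2 + 2*d^4) = 2*A^7 + 132*A^3 + 260*A^-1 + 132*A^-5 + 2*A^-9
  A^-3 * (75*d + 9*d^3) = -9*A^3 - 102*A^-1 - 102*A^-5 - 9*A^-9
  A^-5 * (21 + 15*d^2) = 15*A^-1 + 51*A^-5 + 15*A^-9
  A^-7 * (8*d + d^3) = -A^-1 - 11*A^-5 - 11*A^-9 - A^-13
  A^-9 * (d^2) = A^-5 + 2*A^-9 + A^-13
Summing the groups: <K> = -A^23 + 2*A^19 - 3*A^15 + 4*A^11 - 3*A^7 + 3*A^3 - 3*A^-1 + A^-5 - A^-9
Normalise by the writhe: (-A^3)^(-w) = (-A^3)^(3) = -A^9, so f(A) = -A^9 * <K> = A^32 - 2*A^28 + 3*A^24 - 4*A^20 + 3*A^16 - 3*A^12 + 3*A^8 - A^4 + 1.
Substitute A = t^(-1/4), i.e. A^e → t^(-e/4): V(t) = 1 - t^-1 + 3*t^-2 - 3*t^-3 + 3*t^-4 - 4*t^-5 + 3*t^-6 - 2*t^-7 + t^-8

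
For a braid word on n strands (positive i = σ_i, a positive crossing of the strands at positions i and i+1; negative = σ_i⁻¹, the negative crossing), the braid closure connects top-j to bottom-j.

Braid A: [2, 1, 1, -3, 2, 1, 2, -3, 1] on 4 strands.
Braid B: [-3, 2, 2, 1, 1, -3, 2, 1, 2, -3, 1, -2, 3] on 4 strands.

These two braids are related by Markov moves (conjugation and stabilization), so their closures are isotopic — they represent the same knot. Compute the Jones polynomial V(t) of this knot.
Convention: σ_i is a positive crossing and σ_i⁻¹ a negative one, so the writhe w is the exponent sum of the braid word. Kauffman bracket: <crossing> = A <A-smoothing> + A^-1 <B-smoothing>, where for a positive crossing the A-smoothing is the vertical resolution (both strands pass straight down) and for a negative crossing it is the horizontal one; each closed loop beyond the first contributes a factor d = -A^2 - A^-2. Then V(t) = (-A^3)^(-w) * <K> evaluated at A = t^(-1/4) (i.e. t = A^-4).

Markov-equivalent braids have isotopic closures, hence identical knot invariants. Strip the Markov moves from each word to reach a common short braid β, then compute V(t) once on β.
Braid A: s2 s1 s1 s3^-1 s2 s1 s2 s3^-1 s1 on 4 strands has no conjugating prefix/suffix or stabilization to strip; take β = s2 s1 s1 s3^-1 s2 s1 s2 s3^-1 s1.
Braid B: s3^-1 s2 s2 s1 s1 s3^-1 s2 s1 s2 s3^-1 s1 s2^-1 s3 on 4 strands reduces by inverse Markov moves (closure unchanged at each step):
  Deconjugate: the word is γ·β·γ⁻¹ with γ = s3^-1 (prefix) and γ⁻¹ = s3 (suffix); strip both.
  Deconjugate: the word is γ·β·γ⁻¹ with γ = s2 (prefix) and γ⁻¹ = s2^-1 (suffix); strip both.
Reduced to β = s2 s1 s1 s3^-1 s2 s1 s2 s3^-1 s1 on 4 strands, 9 crossings.
Both give the same β = s2 s1 s1 s3^-1 s2 s1 s2 s3^-1 s1 on 4 strands, so one state sum suffices:
Braid: s2 s1 s1 s3^-1 s2 s1 s2 s3^-1 s1 on 4 strands, 9 crossings.
Writhe w = (#positive) - (#negative) = 7 - 2 = 5.
Computing the Kauffman bracket via state sum. There are 2^9 = 512 states.
Smooth each crossing (0=||, 1=⌣⌢); contribution A^(Σ sign_k(1-2s_k)) * d^(L-1).
Tabulate the states by total A-exponent and number of loops L (A-exp: L × count):
  A^9: L=4 ×1
  A^7: L=3 ×9
  A^5: L=2 ×28, L=4 ×8
  A^3: L=1 ×32, L=3 ×48, L=5 ×4
  A^1: L=2 ×91, L=4 ×34, L=6 ×1
  A^-1: L=1 ×23, L=3 ×92, L=5 ×11
  A^-3: L=2 ×43, L=4 ×40, L=6 ×1
  A^-5: L=1 ×4, L=3 ×26, L=5 ×6
  A^-7: L=2 ×4, L=4 ×5
  A^-9: L=3 ×1
Each group contributes A^e * Σ count * d^(L-1):
Powers of d = -A^2 - A^-2: d^2 = A^4 + 2 + A^-4; d^3 = -A^6 - 3*A^2 - 3*A^-2 - A^-6; d^4 = A^8 + 4*A^4 + 6 + 4*A^-4 + A^-8; d^5 = -A^10 - 5*A^6 - 10*A^2 - 10*A^-2 - 5*A^-6 - A^-10.
  A^9 * (d^3) = -A^15 - 3*A^11 - 3*A^7 - A^3
  A^7 * (9*d^2) = 9*A^11 + 18*A^7 + 9*A^3
  A^5 * (28*d + 8*d^3) = -8*A^11 - 52*A^7 - 52*A^3 - 8*A^-1
  A^3 * (32 + 48*d^2 + 4*d^4) = 4*A^11 + 64*A^7 + 152*A^3 + 64*A^-1 + 4*A^-5
  A^1 * (91*d + 34*d^3 + d^5) = -A^11 - 39*A^7 - 203*A^3 - 203*A^-1 - 39*A^-5 - A^-9
  A^-1 * (23 + 92*d^2 + 11*d^4) = 11*A^7 + 136*A^3 + 273*A^-1 + 136*A^-5 + 11*A^-9
  A^-3 * (43*d + 40*d^3 + d^5) = -A^7 - 45*A^3 - 173*A^-1 - 173*A^-5 - 45*A^-9 - A^-13
  A^-5 * (4 + 26*d^2 + 6*d^4) = 6*A^3 + 50*A^-1 + 92*A^-5 + 50*A^-9 + 6*A^-13
  A^-7 * (4*d + 5*d^3) = -5*A^-1 - 19*A^-5 - 19*A^-9 - 5*A^-13
  A^-9 * (d^2) = A^-5 + 2*A^-9 + A^-13
Summing the groups: <K> = -A^15 + A^11 - 2*A^7 + 2*A^3 - 2*A^-1 + 2*A^-5 - 2*A^-9 + A^-13
Normalise by the writhe: (-A^3)^(-w) = (-A^3)^(-5) = -A^-15, so f(A) = -A^-15 * <K> = 1 - A^-4 + 2*A^-8 - 2*A^-12 + 2*A^-16 - 2*A^-20 + 2*A^-24 - A^-28.
Substitute A = t^(-1/4), i.e. A^e → t^(-e/4): V(t) = -t^7 + 2*t^6 - 2*t^5 + 2*t^4 - 2*t^3 + 2*t^2 - t + 1

Answer: -t^7 + 2*t^6 - 2*t^5 + 2*t^4 - 2*t^3 + 2*t^2 - t + 1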